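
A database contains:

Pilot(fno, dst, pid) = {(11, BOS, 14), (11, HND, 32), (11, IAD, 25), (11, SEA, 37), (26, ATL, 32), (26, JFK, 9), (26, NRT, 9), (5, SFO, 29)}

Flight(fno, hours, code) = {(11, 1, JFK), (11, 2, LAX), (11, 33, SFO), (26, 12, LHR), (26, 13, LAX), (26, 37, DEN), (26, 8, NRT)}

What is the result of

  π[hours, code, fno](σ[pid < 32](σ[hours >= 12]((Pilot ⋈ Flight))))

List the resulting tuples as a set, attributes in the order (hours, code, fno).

{(12, LHR, 26), (13, LAX, 26), (33, SFO, 11), (37, DEN, 26)}

Joining Pilot and Flight on fno yields {(11, BOS, 14, 1, JFK), (11, BOS, 14, 2, LAX), (11, BOS, 14, 33, SFO), (11, HND, 32, 1, JFK), (11, HND, 32, 2, LAX), (11, HND, 32, 33, SFO), (11, IAD, 25, 1, JFK), (11, IAD, 25, 2, LAX), (11, IAD, 25, 33, SFO), (11, SEA, 37, 1, JFK), (11, SEA, 37, 2, LAX), (11, SEA, 37, 33, SFO), (26, ATL, 32, 12, LHR), (26, ATL, 32, 13, LAX), (26, ATL, 32, 37, DEN), (26, ATL, 32, 8, NRT), (26, JFK, 9, 12, LHR), (26, JFK, 9, 13, LAX), (26, JFK, 9, 37, DEN), (26, JFK, 9, 8, NRT), (26, NRT, 9, 12, LHR), (26, NRT, 9, 13, LAX), (26, NRT, 9, 37, DEN), (26, NRT, 9, 8, NRT)}.
Filtering on hours >= 12 leaves {(11, BOS, 14, 33, SFO), (11, HND, 32, 33, SFO), (11, IAD, 25, 33, SFO), (11, SEA, 37, 33, SFO), (26, ATL, 32, 12, LHR), (26, ATL, 32, 13, LAX), (26, ATL, 32, 37, DEN), (26, JFK, 9, 12, LHR), (26, JFK, 9, 13, LAX), (26, JFK, 9, 37, DEN), (26, NRT, 9, 12, LHR), (26, NRT, 9, 13, LAX), (26, NRT, 9, 37, DEN)}.
Filtering on pid < 32 leaves {(11, BOS, 14, 33, SFO), (11, IAD, 25, 33, SFO), (26, JFK, 9, 12, LHR), (26, JFK, 9, 13, LAX), (26, JFK, 9, 37, DEN), (26, NRT, 9, 12, LHR), (26, NRT, 9, 13, LAX), (26, NRT, 9, 37, DEN)}.
Projecting to hours, code, fno (4 duplicate(s) eliminated): {(12, LHR, 26), (13, LAX, 26), (33, SFO, 11), (37, DEN, 26)}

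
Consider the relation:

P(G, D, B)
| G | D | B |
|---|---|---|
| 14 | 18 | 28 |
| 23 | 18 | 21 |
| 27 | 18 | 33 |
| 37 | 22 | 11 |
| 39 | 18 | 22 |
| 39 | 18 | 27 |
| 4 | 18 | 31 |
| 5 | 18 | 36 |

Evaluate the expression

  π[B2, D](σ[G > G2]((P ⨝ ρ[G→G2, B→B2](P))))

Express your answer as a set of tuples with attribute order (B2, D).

ρ[G→G2, B→B2]: schema becomes (G2, D, B2); tuples unchanged.
Joining P and ρ[G→G2, B→B2](P) on D yields {(14, 18, 28, 14, 28), (14, 18, 28, 23, 21), (14, 18, 28, 27, 33), (14, 18, 28, 39, 22), (14, 18, 28, 39, 27), (14, 18, 28, 4, 31), (14, 18, 28, 5, 36), (23, 18, 21, 14, 28), (23, 18, 21, 23, 21), (23, 18, 21, 27, 33), (23, 18, 21, 39, 22), (23, 18, 21, 39, 27), (23, 18, 21, 4, 31), (23, 18, 21, 5, 36), (27, 18, 33, 14, 28), (27, 18, 33, 23, 21), (27, 18, 33, 27, 33), (27, 18, 33, 39, 22), (27, 18, 33, 39, 27), (27, 18, 33, 4, 31), (27, 18, 33, 5, 36), (37, 22, 11, 37, 11), (39, 18, 22, 14, 28), (39, 18, 22, 23, 21), (39, 18, 22, 27, 33), (39, 18, 22, 39, 22), (39, 18, 22, 39, 27), (39, 18, 22, 4, 31), (39, 18, 22, 5, 36), (39, 18, 27, 14, 28), (39, 18, 27, 23, 21), (39, 18, 27, 27, 33), (39, 18, 27, 39, 22), (39, 18, 27, 39, 27), (39, 18, 27, 4, 31), (39, 18, 27, 5, 36), (4, 18, 31, 14, 28), (4, 18, 31, 23, 21), (4, 18, 31, 27, 33), (4, 18, 31, 39, 22), (4, 18, 31, 39, 27), (4, 18, 31, 4, 31), (4, 18, 31, 5, 36), (5, 18, 36, 14, 28), (5, 18, 36, 23, 21), (5, 18, 36, 27, 33), (5, 18, 36, 39, 22), (5, 18, 36, 39, 27), (5, 18, 36, 4, 31), (5, 18, 36, 5, 36)}.
Filtering on G > G2 leaves {(14, 18, 28, 4, 31), (14, 18, 28, 5, 36), (23, 18, 21, 14, 28), (23, 18, 21, 4, 31), (23, 18, 21, 5, 36), (27, 18, 33, 14, 28), (27, 18, 33, 23, 21), (27, 18, 33, 4, 31), (27, 18, 33, 5, 36), (39, 18, 22, 14, 28), (39, 18, 22, 23, 21), (39, 18, 22, 27, 33), (39, 18, 22, 4, 31), (39, 18, 22, 5, 36), (39, 18, 27, 14, 28), (39, 18, 27, 23, 21), (39, 18, 27, 27, 33), (39, 18, 27, 4, 31), (39, 18, 27, 5, 36), (5, 18, 36, 4, 31)}.
π_{B2, D} gives {(21, 18), (28, 18), (31, 18), (33, 18), (36, 18)} (15 duplicate(s) eliminated).

{(21, 18), (28, 18), (31, 18), (33, 18), (36, 18)}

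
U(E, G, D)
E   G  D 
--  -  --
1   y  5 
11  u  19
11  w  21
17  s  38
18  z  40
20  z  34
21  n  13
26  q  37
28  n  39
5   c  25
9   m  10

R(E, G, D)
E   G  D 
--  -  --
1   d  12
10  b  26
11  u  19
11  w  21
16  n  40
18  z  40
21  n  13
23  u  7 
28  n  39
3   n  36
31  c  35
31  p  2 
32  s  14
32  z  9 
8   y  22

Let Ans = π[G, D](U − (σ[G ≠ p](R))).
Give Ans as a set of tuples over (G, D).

Apply σ_{G ≠ p}; surviving tuples: {(1, d, 12), (10, b, 26), (11, u, 19), (11, w, 21), (16, n, 40), (18, z, 40), (21, n, 13), (23, u, 7), (28, n, 39), (3, n, 36), (31, c, 35), (32, s, 14), (32, z, 9), (8, y, 22)}
Difference: {(1, y, 5), (11, u, 19), (11, w, 21), (17, s, 38), (18, z, 40), (20, z, 34), (21, n, 13), (26, q, 37), (28, n, 39), (5, c, 25), (9, m, 10)} with {(1, d, 12), (10, b, 26), (11, u, 19), (11, w, 21), (16, n, 40), (18, z, 40), (21, n, 13), (23, u, 7), (28, n, 39), (3, n, 36), (31, c, 35), (32, s, 14), (32, z, 9), (8, y, 22)} → {(1, y, 5), (17, s, 38), (20, z, 34), (26, q, 37), (5, c, 25), (9, m, 10)}
Projecting to G, D: {(c, 25), (m, 10), (q, 37), (s, 38), (y, 5), (z, 34)}

{(c, 25), (m, 10), (q, 37), (s, 38), (y, 5), (z, 34)}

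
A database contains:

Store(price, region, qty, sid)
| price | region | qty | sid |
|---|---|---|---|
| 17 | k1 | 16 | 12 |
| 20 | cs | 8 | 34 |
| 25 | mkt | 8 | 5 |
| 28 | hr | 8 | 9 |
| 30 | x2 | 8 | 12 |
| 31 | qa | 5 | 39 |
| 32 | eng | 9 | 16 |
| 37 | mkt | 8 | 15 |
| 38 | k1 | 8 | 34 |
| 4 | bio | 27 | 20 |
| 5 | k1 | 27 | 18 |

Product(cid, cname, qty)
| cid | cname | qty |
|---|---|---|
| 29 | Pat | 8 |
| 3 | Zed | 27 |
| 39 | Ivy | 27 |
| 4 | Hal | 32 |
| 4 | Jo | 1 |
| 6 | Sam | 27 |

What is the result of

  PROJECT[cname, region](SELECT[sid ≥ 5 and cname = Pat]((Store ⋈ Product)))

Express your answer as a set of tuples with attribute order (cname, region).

Natural join on qty: {(20, cs, 8, 34, 29, Pat), (25, mkt, 8, 5, 29, Pat), (28, hr, 8, 9, 29, Pat), (30, x2, 8, 12, 29, Pat), (37, mkt, 8, 15, 29, Pat), (38, k1, 8, 34, 29, Pat), (4, bio, 27, 20, 3, Zed), (4, bio, 27, 20, 39, Ivy), (4, bio, 27, 20, 6, Sam), (5, k1, 27, 18, 3, Zed), (5, k1, 27, 18, 39, Ivy), (5, k1, 27, 18, 6, Sam)}
σ[sid ≥ 5 and cname = Pat]: keep tuples satisfying sid ≥ 5 and cname = Pat → {(20, cs, 8, 34, 29, Pat), (25, mkt, 8, 5, 29, Pat), (28, hr, 8, 9, 29, Pat), (30, x2, 8, 12, 29, Pat), (37, mkt, 8, 15, 29, Pat), (38, k1, 8, 34, 29, Pat)}
Keep only column(s) cname, region (1 duplicate(s) eliminated): {(Pat, cs), (Pat, hr), (Pat, k1), (Pat, mkt), (Pat, x2)}

{(Pat, cs), (Pat, hr), (Pat, k1), (Pat, mkt), (Pat, x2)}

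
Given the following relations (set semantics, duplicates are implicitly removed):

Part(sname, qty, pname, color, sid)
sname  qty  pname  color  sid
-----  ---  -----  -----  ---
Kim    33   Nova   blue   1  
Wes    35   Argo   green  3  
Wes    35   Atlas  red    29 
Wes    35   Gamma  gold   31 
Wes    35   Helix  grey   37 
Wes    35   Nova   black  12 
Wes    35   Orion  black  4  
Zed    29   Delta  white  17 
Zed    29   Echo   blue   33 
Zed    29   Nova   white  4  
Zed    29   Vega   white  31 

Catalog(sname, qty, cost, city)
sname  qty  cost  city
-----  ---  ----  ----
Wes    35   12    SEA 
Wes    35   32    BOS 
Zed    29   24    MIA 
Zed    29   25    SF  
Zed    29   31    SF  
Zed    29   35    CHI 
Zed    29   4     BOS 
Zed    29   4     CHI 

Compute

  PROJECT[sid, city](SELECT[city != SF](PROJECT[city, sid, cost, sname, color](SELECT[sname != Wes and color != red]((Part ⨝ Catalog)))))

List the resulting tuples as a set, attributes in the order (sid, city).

{(17, BOS), (17, CHI), (17, MIA), (31, BOS), (31, CHI), (31, MIA), (33, BOS), (33, CHI), (33, MIA), (4, BOS), (4, CHI), (4, MIA)}

Joining Part and Catalog on sname, qty yields {(Wes, 35, Argo, green, 3, 12, SEA), (Wes, 35, Argo, green, 3, 32, BOS), (Wes, 35, Atlas, red, 29, 12, SEA), (Wes, 35, Atlas, red, 29, 32, BOS), (Wes, 35, Gamma, gold, 31, 12, SEA), (Wes, 35, Gamma, gold, 31, 32, BOS), (Wes, 35, Helix, grey, 37, 12, SEA), (Wes, 35, Helix, grey, 37, 32, BOS), (Wes, 35, Nova, black, 12, 12, SEA), (Wes, 35, Nova, black, 12, 32, BOS), (Wes, 35, Orion, black, 4, 12, SEA), (Wes, 35, Orion, black, 4, 32, BOS), (Zed, 29, Delta, white, 17, 24, MIA), (Zed, 29, Delta, white, 17, 25, SF), (Zed, 29, Delta, white, 17, 31, SF), (Zed, 29, Delta, white, 17, 35, CHI), (Zed, 29, Delta, white, 17, 4, BOS), (Zed, 29, Delta, white, 17, 4, CHI), (Zed, 29, Echo, blue, 33, 24, MIA), (Zed, 29, Echo, blue, 33, 25, SF), (Zed, 29, Echo, blue, 33, 31, SF), (Zed, 29, Echo, blue, 33, 35, CHI), (Zed, 29, Echo, blue, 33, 4, BOS), (Zed, 29, Echo, blue, 33, 4, CHI), (Zed, 29, Nova, white, 4, 24, MIA), (Zed, 29, Nova, white, 4, 25, SF), (Zed, 29, Nova, white, 4, 31, SF), (Zed, 29, Nova, white, 4, 35, CHI), (Zed, 29, Nova, white, 4, 4, BOS), (Zed, 29, Nova, white, 4, 4, CHI), (Zed, 29, Vega, white, 31, 24, MIA), (Zed, 29, Vega, white, 31, 25, SF), (Zed, 29, Vega, white, 31, 31, SF), (Zed, 29, Vega, white, 31, 35, CHI), (Zed, 29, Vega, white, 31, 4, BOS), (Zed, 29, Vega, white, 31, 4, CHI)}.
Selection sname != Wes and color != red: {(Zed, 29, Delta, white, 17, 24, MIA), (Zed, 29, Delta, white, 17, 25, SF), (Zed, 29, Delta, white, 17, 31, SF), (Zed, 29, Delta, white, 17, 35, CHI), (Zed, 29, Delta, white, 17, 4, BOS), (Zed, 29, Delta, white, 17, 4, CHI), (Zed, 29, Echo, blue, 33, 24, MIA), (Zed, 29, Echo, blue, 33, 25, SF), (Zed, 29, Echo, blue, 33, 31, SF), (Zed, 29, Echo, blue, 33, 35, CHI), (Zed, 29, Echo, blue, 33, 4, BOS), (Zed, 29, Echo, blue, 33, 4, CHI), (Zed, 29, Nova, white, 4, 24, MIA), (Zed, 29, Nova, white, 4, 25, SF), (Zed, 29, Nova, white, 4, 31, SF), (Zed, 29, Nova, white, 4, 35, CHI), (Zed, 29, Nova, white, 4, 4, BOS), (Zed, 29, Nova, white, 4, 4, CHI), (Zed, 29, Vega, white, 31, 24, MIA), (Zed, 29, Vega, white, 31, 25, SF), (Zed, 29, Vega, white, 31, 31, SF), (Zed, 29, Vega, white, 31, 35, CHI), (Zed, 29, Vega, white, 31, 4, BOS), (Zed, 29, Vega, white, 31, 4, CHI)}
π_{city, sid, cost, sname, color} gives {(BOS, 17, 4, Zed, white), (BOS, 31, 4, Zed, white), (BOS, 33, 4, Zed, blue), (BOS, 4, 4, Zed, white), (CHI, 17, 35, Zed, white), (CHI, 17, 4, Zed, white), (CHI, 31, 35, Zed, white), (CHI, 31, 4, Zed, white), (CHI, 33, 35, Zed, blue), (CHI, 33, 4, Zed, blue), (CHI, 4, 35, Zed, white), (CHI, 4, 4, Zed, white), (MIA, 17, 24, Zed, white), (MIA, 31, 24, Zed, white), (MIA, 33, 24, Zed, blue), (MIA, 4, 24, Zed, white), (SF, 17, 25, Zed, white), (SF, 17, 31, Zed, white), (SF, 31, 25, Zed, white), (SF, 31, 31, Zed, white), (SF, 33, 25, Zed, blue), (SF, 33, 31, Zed, blue), (SF, 4, 25, Zed, white), (SF, 4, 31, Zed, white)}.
Selection city != SF: {(BOS, 17, 4, Zed, white), (BOS, 31, 4, Zed, white), (BOS, 33, 4, Zed, blue), (BOS, 4, 4, Zed, white), (CHI, 17, 35, Zed, white), (CHI, 17, 4, Zed, white), (CHI, 31, 35, Zed, white), (CHI, 31, 4, Zed, white), (CHI, 33, 35, Zed, blue), (CHI, 33, 4, Zed, blue), (CHI, 4, 35, Zed, white), (CHI, 4, 4, Zed, white), (MIA, 17, 24, Zed, white), (MIA, 31, 24, Zed, white), (MIA, 33, 24, Zed, blue), (MIA, 4, 24, Zed, white)}
π_{sid, city} gives {(17, BOS), (17, CHI), (17, MIA), (31, BOS), (31, CHI), (31, MIA), (33, BOS), (33, CHI), (33, MIA), (4, BOS), (4, CHI), (4, MIA)} (4 duplicate(s) eliminated).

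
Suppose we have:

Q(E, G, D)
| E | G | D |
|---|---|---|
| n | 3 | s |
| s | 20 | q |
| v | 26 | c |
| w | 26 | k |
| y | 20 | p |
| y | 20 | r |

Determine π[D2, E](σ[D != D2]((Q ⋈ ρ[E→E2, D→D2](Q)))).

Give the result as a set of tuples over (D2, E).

ρ[E→E2, D→D2]: schema becomes (E2, G, D2); tuples unchanged.
Q ⋈ ρ[E→E2, D→D2](Q) (natural join on G): {(n, 3, s, n, s), (s, 20, q, s, q), (s, 20, q, y, p), (s, 20, q, y, r), (v, 26, c, v, c), (v, 26, c, w, k), (w, 26, k, v, c), (w, 26, k, w, k), (y, 20, p, s, q), (y, 20, p, y, p), (y, 20, p, y, r), (y, 20, r, s, q), (y, 20, r, y, p), (y, 20, r, y, r)}
σ[D != D2]: keep tuples satisfying D != D2 → {(s, 20, q, y, p), (s, 20, q, y, r), (v, 26, c, w, k), (w, 26, k, v, c), (y, 20, p, s, q), (y, 20, p, y, r), (y, 20, r, s, q), (y, 20, r, y, p)}
π[D2, E]: project onto (D2, E) (1 duplicate(s) eliminated) → {(c, w), (k, v), (p, s), (p, y), (q, y), (r, s), (r, y)}

{(c, w), (k, v), (p, s), (p, y), (q, y), (r, s), (r, y)}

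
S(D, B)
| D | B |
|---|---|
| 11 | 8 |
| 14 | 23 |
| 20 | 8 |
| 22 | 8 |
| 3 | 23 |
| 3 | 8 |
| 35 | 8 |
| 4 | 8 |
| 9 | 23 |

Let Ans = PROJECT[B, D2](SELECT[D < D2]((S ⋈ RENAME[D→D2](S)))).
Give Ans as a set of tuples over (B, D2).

{(23, 14), (23, 9), (8, 11), (8, 20), (8, 22), (8, 35), (8, 4)}

ρ[D→D2]: schema becomes (D2, B); tuples unchanged.
S ⋈ RENAME[D→D2](S) (natural join on B): {(11, 8, 11), (11, 8, 20), (11, 8, 22), (11, 8, 3), (11, 8, 35), (11, 8, 4), (14, 23, 14), (14, 23, 3), (14, 23, 9), (20, 8, 11), (20, 8, 20), (20, 8, 22), (20, 8, 3), (20, 8, 35), (20, 8, 4), (22, 8, 11), (22, 8, 20), (22, 8, 22), (22, 8, 3), (22, 8, 35), (22, 8, 4), (3, 23, 14), (3, 23, 3), (3, 23, 9), (3, 8, 11), (3, 8, 20), (3, 8, 22), (3, 8, 3), (3, 8, 35), (3, 8, 4), (35, 8, 11), (35, 8, 20), (35, 8, 22), (35, 8, 3), (35, 8, 35), (35, 8, 4), (4, 8, 11), (4, 8, 20), (4, 8, 22), (4, 8, 3), (4, 8, 35), (4, 8, 4), (9, 23, 14), (9, 23, 3), (9, 23, 9)}
σ[D < D2]: keep tuples satisfying D < D2 → {(11, 8, 20), (11, 8, 22), (11, 8, 35), (20, 8, 22), (20, 8, 35), (22, 8, 35), (3, 23, 14), (3, 23, 9), (3, 8, 11), (3, 8, 20), (3, 8, 22), (3, 8, 35), (3, 8, 4), (4, 8, 11), (4, 8, 20), (4, 8, 22), (4, 8, 35), (9, 23, 14)}
Keep only column(s) B, D2 (11 duplicate(s) eliminated): {(23, 14), (23, 9), (8, 11), (8, 20), (8, 22), (8, 35), (8, 4)}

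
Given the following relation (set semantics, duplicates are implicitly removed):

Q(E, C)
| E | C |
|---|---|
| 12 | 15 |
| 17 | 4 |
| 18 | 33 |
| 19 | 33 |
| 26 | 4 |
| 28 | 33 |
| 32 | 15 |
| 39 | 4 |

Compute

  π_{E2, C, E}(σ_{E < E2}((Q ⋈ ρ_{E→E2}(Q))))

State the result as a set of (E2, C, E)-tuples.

{(19, 33, 18), (26, 4, 17), (28, 33, 18), (28, 33, 19), (32, 15, 12), (39, 4, 17), (39, 4, 26)}

ρ[E→E2]: schema becomes (E2, C); tuples unchanged.
Joining Q and ρ_{E→E2}(Q) on C yields {(12, 15, 12), (12, 15, 32), (17, 4, 17), (17, 4, 26), (17, 4, 39), (18, 33, 18), (18, 33, 19), (18, 33, 28), (19, 33, 18), (19, 33, 19), (19, 33, 28), (26, 4, 17), (26, 4, 26), (26, 4, 39), (28, 33, 18), (28, 33, 19), (28, 33, 28), (32, 15, 12), (32, 15, 32), (39, 4, 17), (39, 4, 26), (39, 4, 39)}.
Filtering on E < E2 leaves {(12, 15, 32), (17, 4, 26), (17, 4, 39), (18, 33, 19), (18, 33, 28), (19, 33, 28), (26, 4, 39)}.
π[E2, C, E]: project onto (E2, C, E) → {(19, 33, 18), (26, 4, 17), (28, 33, 18), (28, 33, 19), (32, 15, 12), (39, 4, 17), (39, 4, 26)}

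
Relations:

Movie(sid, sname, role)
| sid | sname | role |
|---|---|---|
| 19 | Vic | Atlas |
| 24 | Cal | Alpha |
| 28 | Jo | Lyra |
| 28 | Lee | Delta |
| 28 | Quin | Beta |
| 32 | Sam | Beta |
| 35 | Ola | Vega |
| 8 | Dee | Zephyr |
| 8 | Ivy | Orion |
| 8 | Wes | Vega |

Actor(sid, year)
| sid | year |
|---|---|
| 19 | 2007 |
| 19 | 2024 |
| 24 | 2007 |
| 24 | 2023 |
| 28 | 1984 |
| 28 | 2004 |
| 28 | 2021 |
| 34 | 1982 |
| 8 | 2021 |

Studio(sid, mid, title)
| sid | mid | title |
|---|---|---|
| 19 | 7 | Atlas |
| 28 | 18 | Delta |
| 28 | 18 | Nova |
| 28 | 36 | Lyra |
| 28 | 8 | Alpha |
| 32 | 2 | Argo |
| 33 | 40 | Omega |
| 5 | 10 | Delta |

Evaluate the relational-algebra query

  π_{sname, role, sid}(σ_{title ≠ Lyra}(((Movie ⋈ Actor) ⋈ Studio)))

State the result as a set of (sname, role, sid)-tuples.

{(Jo, Lyra, 28), (Lee, Delta, 28), (Quin, Beta, 28), (Vic, Atlas, 19)}

Natural join on sid: {(19, Vic, Atlas, 2007), (19, Vic, Atlas, 2024), (24, Cal, Alpha, 2007), (24, Cal, Alpha, 2023), (28, Jo, Lyra, 1984), (28, Jo, Lyra, 2004), (28, Jo, Lyra, 2021), (28, Lee, Delta, 1984), (28, Lee, Delta, 2004), (28, Lee, Delta, 2021), (28, Quin, Beta, 1984), (28, Quin, Beta, 2004), (28, Quin, Beta, 2021), (8, Dee, Zephyr, 2021), (8, Ivy, Orion, 2021), (8, Wes, Vega, 2021)}
Natural join on sid: {(19, Vic, Atlas, 2007, 7, Atlas), (19, Vic, Atlas, 2024, 7, Atlas), (28, Jo, Lyra, 1984, 18, Delta), (28, Jo, Lyra, 1984, 18, Nova), (28, Jo, Lyra, 1984, 36, Lyra), (28, Jo, Lyra, 1984, 8, Alpha), (28, Jo, Lyra, 2004, 18, Delta), (28, Jo, Lyra, 2004, 18, Nova), (28, Jo, Lyra, 2004, 36, Lyra), (28, Jo, Lyra, 2004, 8, Alpha), (28, Jo, Lyra, 2021, 18, Delta), (28, Jo, Lyra, 2021, 18, Nova), (28, Jo, Lyra, 2021, 36, Lyra), (28, Jo, Lyra, 2021, 8, Alpha), (28, Lee, Delta, 1984, 18, Delta), (28, Lee, Delta, 1984, 18, Nova), (28, Lee, Delta, 1984, 36, Lyra), (28, Lee, Delta, 1984, 8, Alpha), (28, Lee, Delta, 2004, 18, Delta), (28, Lee, Delta, 2004, 18, Nova), (28, Lee, Delta, 2004, 36, Lyra), (28, Lee, Delta, 2004, 8, Alpha), (28, Lee, Delta, 2021, 18, Delta), (28, Lee, Delta, 2021, 18, Nova), (28, Lee, Delta, 2021, 36, Lyra), (28, Lee, Delta, 2021, 8, Alpha), (28, Quin, Beta, 1984, 18, Delta), (28, Quin, Beta, 1984, 18, Nova), (28, Quin, Beta, 1984, 36, Lyra), (28, Quin, Beta, 1984, 8, Alpha), (28, Quin, Beta, 2004, 18, Delta), (28, Quin, Beta, 2004, 18, Nova), (28, Quin, Beta, 2004, 36, Lyra), (28, Quin, Beta, 2004, 8, Alpha), (28, Quin, Beta, 2021, 18, Delta), (28, Quin, Beta, 2021, 18, Nova), (28, Quin, Beta, 2021, 36, Lyra), (28, Quin, Beta, 2021, 8, Alpha)}
Filtering on title ≠ Lyra leaves {(19, Vic, Atlas, 2007, 7, Atlas), (19, Vic, Atlas, 2024, 7, Atlas), (28, Jo, Lyra, 1984, 18, Delta), (28, Jo, Lyra, 1984, 18, Nova), (28, Jo, Lyra, 1984, 8, Alpha), (28, Jo, Lyra, 2004, 18, Delta), (28, Jo, Lyra, 2004, 18, Nova), (28, Jo, Lyra, 2004, 8, Alpha), (28, Jo, Lyra, 2021, 18, Delta), (28, Jo, Lyra, 2021, 18, Nova), (28, Jo, Lyra, 2021, 8, Alpha), (28, Lee, Delta, 1984, 18, Delta), (28, Lee, Delta, 1984, 18, Nova), (28, Lee, Delta, 1984, 8, Alpha), (28, Lee, Delta, 2004, 18, Delta), (28, Lee, Delta, 2004, 18, Nova), (28, Lee, Delta, 2004, 8, Alpha), (28, Lee, Delta, 2021, 18, Delta), (28, Lee, Delta, 2021, 18, Nova), (28, Lee, Delta, 2021, 8, Alpha), (28, Quin, Beta, 1984, 18, Delta), (28, Quin, Beta, 1984, 18, Nova), (28, Quin, Beta, 1984, 8, Alpha), (28, Quin, Beta, 2004, 18, Delta), (28, Quin, Beta, 2004, 18, Nova), (28, Quin, Beta, 2004, 8, Alpha), (28, Quin, Beta, 2021, 18, Delta), (28, Quin, Beta, 2021, 18, Nova), (28, Quin, Beta, 2021, 8, Alpha)}.
Projecting to sname, role, sid (25 duplicate(s) eliminated): {(Jo, Lyra, 28), (Lee, Delta, 28), (Quin, Beta, 28), (Vic, Atlas, 19)}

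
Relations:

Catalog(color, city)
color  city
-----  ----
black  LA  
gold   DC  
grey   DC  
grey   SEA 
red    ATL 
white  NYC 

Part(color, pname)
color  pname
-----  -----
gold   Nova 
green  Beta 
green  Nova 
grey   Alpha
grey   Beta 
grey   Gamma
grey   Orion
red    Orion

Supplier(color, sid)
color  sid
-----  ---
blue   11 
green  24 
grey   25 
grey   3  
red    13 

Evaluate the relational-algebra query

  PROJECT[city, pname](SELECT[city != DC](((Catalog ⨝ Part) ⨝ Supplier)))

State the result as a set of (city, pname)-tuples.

Joining Catalog and Part on color yields {(gold, DC, Nova), (grey, DC, Alpha), (grey, DC, Beta), (grey, DC, Gamma), (grey, DC, Orion), (grey, SEA, Alpha), (grey, SEA, Beta), (grey, SEA, Gamma), (grey, SEA, Orion), (red, ATL, Orion)}.
Joining (Catalog ⨝ Part) and Supplier on color yields {(grey, DC, Alpha, 25), (grey, DC, Alpha, 3), (grey, DC, Beta, 25), (grey, DC, Beta, 3), (grey, DC, Gamma, 25), (grey, DC, Gamma, 3), (grey, DC, Orion, 25), (grey, DC, Orion, 3), (grey, SEA, Alpha, 25), (grey, SEA, Alpha, 3), (grey, SEA, Beta, 25), (grey, SEA, Beta, 3), (grey, SEA, Gamma, 25), (grey, SEA, Gamma, 3), (grey, SEA, Orion, 25), (grey, SEA, Orion, 3), (red, ATL, Orion, 13)}.
Filtering on city != DC leaves {(grey, SEA, Alpha, 25), (grey, SEA, Alpha, 3), (grey, SEA, Beta, 25), (grey, SEA, Beta, 3), (grey, SEA, Gamma, 25), (grey, SEA, Gamma, 3), (grey, SEA, Orion, 25), (grey, SEA, Orion, 3), (red, ATL, Orion, 13)}.
Keep only column(s) city, pname (4 duplicate(s) eliminated): {(ATL, Orion), (SEA, Alpha), (SEA, Beta), (SEA, Gamma), (SEA, Orion)}

{(ATL, Orion), (SEA, Alpha), (SEA, Beta), (SEA, Gamma), (SEA, Orion)}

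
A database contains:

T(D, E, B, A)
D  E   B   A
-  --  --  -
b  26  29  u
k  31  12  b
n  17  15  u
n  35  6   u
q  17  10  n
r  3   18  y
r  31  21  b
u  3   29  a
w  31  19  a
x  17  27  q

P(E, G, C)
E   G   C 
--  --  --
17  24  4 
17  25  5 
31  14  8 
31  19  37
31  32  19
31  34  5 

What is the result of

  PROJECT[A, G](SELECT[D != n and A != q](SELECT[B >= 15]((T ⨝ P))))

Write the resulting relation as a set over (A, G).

Natural join on E: {(k, 31, 12, b, 14, 8), (k, 31, 12, b, 19, 37), (k, 31, 12, b, 32, 19), (k, 31, 12, b, 34, 5), (n, 17, 15, u, 24, 4), (n, 17, 15, u, 25, 5), (q, 17, 10, n, 24, 4), (q, 17, 10, n, 25, 5), (r, 31, 21, b, 14, 8), (r, 31, 21, b, 19, 37), (r, 31, 21, b, 32, 19), (r, 31, 21, b, 34, 5), (w, 31, 19, a, 14, 8), (w, 31, 19, a, 19, 37), (w, 31, 19, a, 32, 19), (w, 31, 19, a, 34, 5), (x, 17, 27, q, 24, 4), (x, 17, 27, q, 25, 5)}
σ[B >= 15]: keep tuples satisfying B >= 15 → {(n, 17, 15, u, 24, 4), (n, 17, 15, u, 25, 5), (r, 31, 21, b, 14, 8), (r, 31, 21, b, 19, 37), (r, 31, 21, b, 32, 19), (r, 31, 21, b, 34, 5), (w, 31, 19, a, 14, 8), (w, 31, 19, a, 19, 37), (w, 31, 19, a, 32, 19), (w, 31, 19, a, 34, 5), (x, 17, 27, q, 24, 4), (x, 17, 27, q, 25, 5)}
σ[D != n and A != q]: keep tuples satisfying D != n and A != q → {(r, 31, 21, b, 14, 8), (r, 31, 21, b, 19, 37), (r, 31, 21, b, 32, 19), (r, 31, 21, b, 34, 5), (w, 31, 19, a, 14, 8), (w, 31, 19, a, 19, 37), (w, 31, 19, a, 32, 19), (w, 31, 19, a, 34, 5)}
π_{A, G} gives {(a, 14), (a, 19), (a, 32), (a, 34), (b, 14), (b, 19), (b, 32), (b, 34)}.

{(a, 14), (a, 19), (a, 32), (a, 34), (b, 14), (b, 19), (b, 32), (b, 34)}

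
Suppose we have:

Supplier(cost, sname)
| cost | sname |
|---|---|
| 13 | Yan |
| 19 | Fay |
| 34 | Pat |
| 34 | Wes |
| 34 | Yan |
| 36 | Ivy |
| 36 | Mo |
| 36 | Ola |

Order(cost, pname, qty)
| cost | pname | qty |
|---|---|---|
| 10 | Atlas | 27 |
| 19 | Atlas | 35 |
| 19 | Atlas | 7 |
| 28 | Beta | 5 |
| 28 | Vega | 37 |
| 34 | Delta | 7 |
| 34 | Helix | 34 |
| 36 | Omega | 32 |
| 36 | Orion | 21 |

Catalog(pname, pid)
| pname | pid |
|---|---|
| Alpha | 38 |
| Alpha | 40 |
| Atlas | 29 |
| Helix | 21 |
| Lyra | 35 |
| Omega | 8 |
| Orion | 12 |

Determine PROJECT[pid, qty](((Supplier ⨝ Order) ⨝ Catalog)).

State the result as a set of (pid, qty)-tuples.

{(12, 21), (21, 34), (29, 35), (29, 7), (8, 32)}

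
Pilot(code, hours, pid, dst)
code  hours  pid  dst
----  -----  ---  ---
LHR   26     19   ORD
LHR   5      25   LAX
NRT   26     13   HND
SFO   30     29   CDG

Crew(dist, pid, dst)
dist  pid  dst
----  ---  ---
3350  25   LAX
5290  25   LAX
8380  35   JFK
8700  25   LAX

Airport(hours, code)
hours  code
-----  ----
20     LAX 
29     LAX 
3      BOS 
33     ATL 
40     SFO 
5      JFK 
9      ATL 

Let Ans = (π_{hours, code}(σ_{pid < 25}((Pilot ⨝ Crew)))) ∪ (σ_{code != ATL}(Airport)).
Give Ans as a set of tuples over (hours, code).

Natural join on pid, dst: {(LHR, 5, 25, LAX, 3350), (LHR, 5, 25, LAX, 5290), (LHR, 5, 25, LAX, 8700)}
σ[pid < 25]: keep tuples satisfying pid < 25 → {}
Projecting to hours, code: {}
σ[code != ATL]: keep tuples satisfying code != ATL → {(20, LAX), (29, LAX), (3, BOS), (40, SFO), (5, JFK)}
Set union of the two operands is {(20, LAX), (29, LAX), (3, BOS), (40, SFO), (5, JFK)}.

{(20, LAX), (29, LAX), (3, BOS), (40, SFO), (5, JFK)}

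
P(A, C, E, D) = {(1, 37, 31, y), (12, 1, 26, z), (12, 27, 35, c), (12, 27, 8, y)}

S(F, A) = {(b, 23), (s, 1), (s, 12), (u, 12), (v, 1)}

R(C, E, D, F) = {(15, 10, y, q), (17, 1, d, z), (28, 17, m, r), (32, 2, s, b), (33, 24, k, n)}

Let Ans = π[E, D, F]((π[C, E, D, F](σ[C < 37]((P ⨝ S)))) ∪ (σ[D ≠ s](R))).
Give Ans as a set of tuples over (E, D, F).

Natural join on A: {(1, 37, 31, y, s), (1, 37, 31, y, v), (12, 1, 26, z, s), (12, 1, 26, z, u), (12, 27, 35, c, s), (12, 27, 35, c, u), (12, 27, 8, y, s), (12, 27, 8, y, u)}
Apply σ_{C < 37}; surviving tuples: {(12, 1, 26, z, s), (12, 1, 26, z, u), (12, 27, 35, c, s), (12, 27, 35, c, u), (12, 27, 8, y, s), (12, 27, 8, y, u)}
π_{C, E, D, F} gives {(1, 26, z, s), (1, 26, z, u), (27, 35, c, s), (27, 35, c, u), (27, 8, y, s), (27, 8, y, u)}.
Apply σ_{D ≠ s}; surviving tuples: {(15, 10, y, q), (17, 1, d, z), (28, 17, m, r), (33, 24, k, n)}
Taking the union: {(1, 26, z, s), (1, 26, z, u), (15, 10, y, q), (17, 1, d, z), (27, 35, c, s), (27, 35, c, u), (27, 8, y, s), (27, 8, y, u), (28, 17, m, r), (33, 24, k, n)}
π_{E, D, F} gives {(1, d, z), (10, y, q), (17, m, r), (24, k, n), (26, z, s), (26, z, u), (35, c, s), (35, c, u), (8, y, s), (8, y, u)}.

{(1, d, z), (10, y, q), (17, m, r), (24, k, n), (26, z, s), (26, z, u), (35, c, s), (35, c, u), (8, y, s), (8, y, u)}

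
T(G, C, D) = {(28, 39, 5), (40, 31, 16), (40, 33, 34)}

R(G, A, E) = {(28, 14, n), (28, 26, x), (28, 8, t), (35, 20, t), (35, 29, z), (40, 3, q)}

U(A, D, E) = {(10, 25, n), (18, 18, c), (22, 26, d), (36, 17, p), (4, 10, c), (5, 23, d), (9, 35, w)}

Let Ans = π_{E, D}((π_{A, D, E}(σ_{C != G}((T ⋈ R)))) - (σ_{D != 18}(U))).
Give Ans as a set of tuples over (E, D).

{(n, 5), (q, 16), (q, 34), (t, 5), (x, 5)}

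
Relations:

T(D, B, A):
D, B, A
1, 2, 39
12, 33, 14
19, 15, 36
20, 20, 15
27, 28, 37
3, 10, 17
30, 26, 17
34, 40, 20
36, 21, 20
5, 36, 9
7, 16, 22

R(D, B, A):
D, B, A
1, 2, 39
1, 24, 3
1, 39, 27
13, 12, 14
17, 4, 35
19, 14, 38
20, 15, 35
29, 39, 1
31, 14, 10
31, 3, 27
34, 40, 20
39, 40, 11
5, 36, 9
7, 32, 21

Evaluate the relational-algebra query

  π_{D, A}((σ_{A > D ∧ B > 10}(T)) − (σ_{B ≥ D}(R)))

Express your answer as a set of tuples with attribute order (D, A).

{(12, 14), (19, 36), (27, 37), (7, 22)}

Filtering on A > D ∧ B > 10 leaves {(12, 33, 14), (19, 15, 36), (27, 28, 37), (5, 36, 9), (7, 16, 22)}.
Filtering on B ≥ D leaves {(1, 2, 39), (1, 24, 3), (1, 39, 27), (29, 39, 1), (34, 40, 20), (39, 40, 11), (5, 36, 9), (7, 32, 21)}.
Set difference of the two operands is {(12, 33, 14), (19, 15, 36), (27, 28, 37), (7, 16, 22)}.
π[D, A]: project onto (D, A) → {(12, 14), (19, 36), (27, 37), (7, 22)}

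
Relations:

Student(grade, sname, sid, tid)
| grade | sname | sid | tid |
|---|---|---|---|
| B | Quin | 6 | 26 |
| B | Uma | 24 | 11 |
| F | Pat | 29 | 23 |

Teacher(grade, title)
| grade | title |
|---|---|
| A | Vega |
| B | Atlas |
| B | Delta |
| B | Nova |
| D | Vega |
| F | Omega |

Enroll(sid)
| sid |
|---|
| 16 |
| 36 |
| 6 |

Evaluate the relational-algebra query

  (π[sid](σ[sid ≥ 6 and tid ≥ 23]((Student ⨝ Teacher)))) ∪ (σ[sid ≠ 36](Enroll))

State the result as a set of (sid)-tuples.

{16, 29, 6}

Joining Student and Teacher on grade yields {(B, Quin, 6, 26, Atlas), (B, Quin, 6, 26, Delta), (B, Quin, 6, 26, Nova), (B, Uma, 24, 11, Atlas), (B, Uma, 24, 11, Delta), (B, Uma, 24, 11, Nova), (F, Pat, 29, 23, Omega)}.
Apply σ_{sid ≥ 6 and tid ≥ 23}; surviving tuples: {(B, Quin, 6, 26, Atlas), (B, Quin, 6, 26, Delta), (B, Quin, 6, 26, Nova), (F, Pat, 29, 23, Omega)}
Projecting to sid (2 duplicate(s) eliminated): {29, 6}
Apply σ_{sid ≠ 36}; surviving tuples: {16, 6}
Taking the union: {16, 29, 6}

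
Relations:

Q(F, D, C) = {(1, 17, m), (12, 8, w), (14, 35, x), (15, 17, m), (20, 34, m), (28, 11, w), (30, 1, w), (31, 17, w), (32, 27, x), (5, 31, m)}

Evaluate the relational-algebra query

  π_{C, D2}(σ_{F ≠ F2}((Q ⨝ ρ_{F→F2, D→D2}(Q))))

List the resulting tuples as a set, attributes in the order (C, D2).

{(m, 17), (m, 31), (m, 34), (w, 1), (w, 11), (w, 17), (w, 8), (x, 27), (x, 35)}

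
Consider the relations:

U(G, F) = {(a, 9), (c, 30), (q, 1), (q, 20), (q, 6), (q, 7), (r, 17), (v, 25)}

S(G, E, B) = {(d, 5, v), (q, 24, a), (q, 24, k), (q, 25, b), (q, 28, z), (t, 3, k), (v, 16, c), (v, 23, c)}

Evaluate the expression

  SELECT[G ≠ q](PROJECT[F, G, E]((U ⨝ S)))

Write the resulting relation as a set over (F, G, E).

{(25, v, 16), (25, v, 23)}

Natural join on G: {(q, 1, 24, a), (q, 1, 24, k), (q, 1, 25, b), (q, 1, 28, z), (q, 20, 24, a), (q, 20, 24, k), (q, 20, 25, b), (q, 20, 28, z), (q, 6, 24, a), (q, 6, 24, k), (q, 6, 25, b), (q, 6, 28, z), (q, 7, 24, a), (q, 7, 24, k), (q, 7, 25, b), (q, 7, 28, z), (v, 25, 16, c), (v, 25, 23, c)}
Projecting to F, G, E (4 duplicate(s) eliminated): {(1, q, 24), (1, q, 25), (1, q, 28), (20, q, 24), (20, q, 25), (20, q, 28), (25, v, 16), (25, v, 23), (6, q, 24), (6, q, 25), (6, q, 28), (7, q, 24), (7, q, 25), (7, q, 28)}
σ[G ≠ q]: keep tuples satisfying G ≠ q → {(25, v, 16), (25, v, 23)}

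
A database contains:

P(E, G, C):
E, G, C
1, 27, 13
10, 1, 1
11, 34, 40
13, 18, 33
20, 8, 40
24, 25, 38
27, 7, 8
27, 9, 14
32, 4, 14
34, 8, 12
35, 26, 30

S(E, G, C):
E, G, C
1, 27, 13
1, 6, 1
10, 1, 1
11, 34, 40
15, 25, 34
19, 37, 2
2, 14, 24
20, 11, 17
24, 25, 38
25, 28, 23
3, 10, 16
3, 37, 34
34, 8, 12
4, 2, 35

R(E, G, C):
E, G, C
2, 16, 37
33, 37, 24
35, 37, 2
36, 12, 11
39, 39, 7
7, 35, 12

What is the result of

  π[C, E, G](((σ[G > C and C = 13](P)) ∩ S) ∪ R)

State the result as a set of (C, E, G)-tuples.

Selection G > C and C = 13: {(1, 27, 13)}
Set intersection of the two operands is {(1, 27, 13)}.
Set union of the two operands is {(1, 27, 13), (2, 16, 37), (33, 37, 24), (35, 37, 2), (36, 12, 11), (39, 39, 7), (7, 35, 12)}.
π_{C, E, G} gives {(11, 36, 12), (12, 7, 35), (13, 1, 27), (2, 35, 37), (24, 33, 37), (37, 2, 16), (7, 39, 39)}.

{(11, 36, 12), (12, 7, 35), (13, 1, 27), (2, 35, 37), (24, 33, 37), (37, 2, 16), (7, 39, 39)}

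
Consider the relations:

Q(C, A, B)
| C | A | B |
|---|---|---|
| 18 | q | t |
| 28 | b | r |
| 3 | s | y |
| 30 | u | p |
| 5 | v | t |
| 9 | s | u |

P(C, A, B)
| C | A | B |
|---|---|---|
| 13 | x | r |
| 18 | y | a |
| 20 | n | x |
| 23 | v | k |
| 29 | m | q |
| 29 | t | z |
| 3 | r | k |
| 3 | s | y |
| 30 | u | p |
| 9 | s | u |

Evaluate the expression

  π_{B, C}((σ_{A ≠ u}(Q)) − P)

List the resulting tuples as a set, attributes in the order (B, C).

{(r, 28), (t, 18), (t, 5)}

Selection A ≠ u: {(18, q, t), (28, b, r), (3, s, y), (5, v, t), (9, s, u)}
Taking the difference: {(18, q, t), (28, b, r), (5, v, t)}
Keep only column(s) B, C: {(r, 28), (t, 18), (t, 5)}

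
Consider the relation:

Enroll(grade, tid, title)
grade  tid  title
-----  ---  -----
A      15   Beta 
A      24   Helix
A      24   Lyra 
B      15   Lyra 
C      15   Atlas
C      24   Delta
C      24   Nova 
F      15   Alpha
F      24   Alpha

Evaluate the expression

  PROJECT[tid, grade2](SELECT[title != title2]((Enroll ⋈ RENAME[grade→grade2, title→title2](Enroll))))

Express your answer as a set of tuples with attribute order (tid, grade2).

{(15, A), (15, B), (15, C), (15, F), (24, A), (24, C), (24, F)}

ρ[grade→grade2, title→title2]: schema becomes (grade2, tid, title2); tuples unchanged.
Enroll ⋈ RENAME[grade→grade2, title→title2](Enroll) (natural join on tid): {(A, 15, Beta, A, Beta), (A, 15, Beta, B, Lyra), (A, 15, Beta, C, Atlas), (A, 15, Beta, F, Alpha), (A, 24, Helix, A, Helix), (A, 24, Helix, A, Lyra), (A, 24, Helix, C, Delta), (A, 24, Helix, C, Nova), (A, 24, Helix, F, Alpha), (A, 24, Lyra, A, Helix), (A, 24, Lyra, A, Lyra), (A, 24, Lyra, C, Delta), (A, 24, Lyra, C, Nova), (A, 24, Lyra, F, Alpha), (B, 15, Lyra, A, Beta), (B, 15, Lyra, B, Lyra), (B, 15, Lyra, C, Atlas), (B, 15, Lyra, F, Alpha), (C, 15, Atlas, A, Beta), (C, 15, Atlas, B, Lyra), (C, 15, Atlas, C, Atlas), (C, 15, Atlas, F, Alpha), (C, 24, Delta, A, Helix), (C, 24, Delta, A, Lyra), (C, 24, Delta, C, Delta), (C, 24, Delta, C, Nova), (C, 24, Delta, F, Alpha), (C, 24, Nova, A, Helix), (C, 24, Nova, A, Lyra), (C, 24, Nova, C, Delta), (C, 24, Nova, C, Nova), (C, 24, Nova, F, Alpha), (F, 15, Alpha, A, Beta), (F, 15, Alpha, B, Lyra), (F, 15, Alpha, C, Atlas), (F, 15, Alpha, F, Alpha), (F, 24, Alpha, A, Helix), (F, 24, Alpha, A, Lyra), (F, 24, Alpha, C, Delta), (F, 24, Alpha, C, Nova), (F, 24, Alpha, F, Alpha)}
Filtering on title != title2 leaves {(A, 15, Beta, B, Lyra), (A, 15, Beta, C, Atlas), (A, 15, Beta, F, Alpha), (A, 24, Helix, A, Lyra), (A, 24, Helix, C, Delta), (A, 24, Helix, C, Nova), (A, 24, Helix, F, Alpha), (A, 24, Lyra, A, Helix), (A, 24, Lyra, C, Delta), (A, 24, Lyra, C, Nova), (A, 24, Lyra, F, Alpha), (B, 15, Lyra, A, Beta), (B, 15, Lyra, C, Atlas), (B, 15, Lyra, F, Alpha), (C, 15, Atlas, A, Beta), (C, 15, Atlas, B, Lyra), (C, 15, Atlas, F, Alpha), (C, 24, Delta, A, Helix), (C, 24, Delta, A, Lyra), (C, 24, Delta, C, Nova), (C, 24, Delta, F, Alpha), (C, 24, Nova, A, Helix), (C, 24, Nova, A, Lyra), (C, 24, Nova, C, Delta), (C, 24, Nova, F, Alpha), (F, 15, Alpha, A, Beta), (F, 15, Alpha, B, Lyra), (F, 15, Alpha, C, Atlas), (F, 24, Alpha, A, Helix), (F, 24, Alpha, A, Lyra), (F, 24, Alpha, C, Delta), (F, 24, Alpha, C, Nova)}.
Keep only column(s) tid, grade2 (25 duplicate(s) eliminated): {(15, A), (15, B), (15, C), (15, F), (24, A), (24, C), (24, F)}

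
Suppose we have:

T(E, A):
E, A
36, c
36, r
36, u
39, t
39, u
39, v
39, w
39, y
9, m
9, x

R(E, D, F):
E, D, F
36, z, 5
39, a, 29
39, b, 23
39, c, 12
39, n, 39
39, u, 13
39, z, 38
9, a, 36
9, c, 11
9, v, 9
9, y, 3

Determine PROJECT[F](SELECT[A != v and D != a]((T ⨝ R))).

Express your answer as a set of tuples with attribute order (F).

Joining T and R on E yields {(36, c, z, 5), (36, r, z, 5), (36, u, z, 5), (39, t, a, 29), (39, t, b, 23), (39, t, c, 12), (39, t, n, 39), (39, t, u, 13), (39, t, z, 38), (39, u, a, 29), (39, u, b, 23), (39, u, c, 12), (39, u, n, 39), (39, u, u, 13), (39, u, z, 38), (39, v, a, 29), (39, v, b, 23), (39, v, c, 12), (39, v, n, 39), (39, v, u, 13), (39, v, z, 38), (39, w, a, 29), (39, w, b, 23), (39, w, c, 12), (39, w, n, 39), (39, w, u, 13), (39, w, z, 38), (39, y, a, 29), (39, y, b, 23), (39, y, c, 12), (39, y, n, 39), (39, y, u, 13), (39, y, z, 38), (9, m, a, 36), (9, m, c, 11), (9, m, v, 9), (9, m, y, 3), (9, x, a, 36), (9, x, c, 11), (9, x, v, 9), (9, x, y, 3)}.
σ[A != v and D != a]: keep tuples satisfying A != v and D != a → {(36, c, z, 5), (36, r, z, 5), (36, u, z, 5), (39, t, b, 23), (39, t, c, 12), (39, t, n, 39), (39, t, u, 13), (39, t, z, 38), (39, u, b, 23), (39, u, c, 12), (39, u, n, 39), (39, u, u, 13), (39, u, z, 38), (39, w, b, 23), (39, w, c, 12), (39, w, n, 39), (39, w, u, 13), (39, w, z, 38), (39, y, b, 23), (39, y, c, 12), (39, y, n, 39), (39, y, u, 13), (39, y, z, 38), (9, m, c, 11), (9, m, v, 9), (9, m, y, 3), (9, x, c, 11), (9, x, v, 9), (9, x, y, 3)}
Keep only column(s) F (20 duplicate(s) eliminated): {11, 12, 13, 23, 3, 38, 39, 5, 9}

{11, 12, 13, 23, 3, 38, 39, 5, 9}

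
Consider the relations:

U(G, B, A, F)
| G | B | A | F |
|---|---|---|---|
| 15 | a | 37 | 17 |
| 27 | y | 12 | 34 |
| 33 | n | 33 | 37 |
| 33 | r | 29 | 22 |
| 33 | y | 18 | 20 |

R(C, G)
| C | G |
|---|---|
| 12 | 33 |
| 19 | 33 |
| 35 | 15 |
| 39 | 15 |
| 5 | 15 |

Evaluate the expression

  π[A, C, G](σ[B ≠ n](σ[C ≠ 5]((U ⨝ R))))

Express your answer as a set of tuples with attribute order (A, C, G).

{(18, 12, 33), (18, 19, 33), (29, 12, 33), (29, 19, 33), (37, 35, 15), (37, 39, 15)}

Joining U and R on G yields {(15, a, 37, 17, 35), (15, a, 37, 17, 39), (15, a, 37, 17, 5), (33, n, 33, 37, 12), (33, n, 33, 37, 19), (33, r, 29, 22, 12), (33, r, 29, 22, 19), (33, y, 18, 20, 12), (33, y, 18, 20, 19)}.
Filtering on C ≠ 5 leaves {(15, a, 37, 17, 35), (15, a, 37, 17, 39), (33, n, 33, 37, 12), (33, n, 33, 37, 19), (33, r, 29, 22, 12), (33, r, 29, 22, 19), (33, y, 18, 20, 12), (33, y, 18, 20, 19)}.
Filtering on B ≠ n leaves {(15, a, 37, 17, 35), (15, a, 37, 17, 39), (33, r, 29, 22, 12), (33, r, 29, 22, 19), (33, y, 18, 20, 12), (33, y, 18, 20, 19)}.
π[A, C, G]: project onto (A, C, G) → {(18, 12, 33), (18, 19, 33), (29, 12, 33), (29, 19, 33), (37, 35, 15), (37, 39, 15)}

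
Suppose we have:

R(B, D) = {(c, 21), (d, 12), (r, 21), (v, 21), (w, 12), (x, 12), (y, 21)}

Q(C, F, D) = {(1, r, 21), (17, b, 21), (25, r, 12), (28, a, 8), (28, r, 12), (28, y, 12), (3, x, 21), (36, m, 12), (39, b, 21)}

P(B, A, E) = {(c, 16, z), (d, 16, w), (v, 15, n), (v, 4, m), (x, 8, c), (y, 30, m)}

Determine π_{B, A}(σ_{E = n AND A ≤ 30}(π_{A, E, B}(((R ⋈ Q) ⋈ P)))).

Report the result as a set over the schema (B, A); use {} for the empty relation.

{(v, 15)}

R ⋈ Q (natural join on D): {(c, 21, 1, r), (c, 21, 17, b), (c, 21, 3, x), (c, 21, 39, b), (d, 12, 25, r), (d, 12, 28, r), (d, 12, 28, y), (d, 12, 36, m), (r, 21, 1, r), (r, 21, 17, b), (r, 21, 3, x), (r, 21, 39, b), (v, 21, 1, r), (v, 21, 17, b), (v, 21, 3, x), (v, 21, 39, b), (w, 12, 25, r), (w, 12, 28, r), (w, 12, 28, y), (w, 12, 36, m), (x, 12, 25, r), (x, 12, 28, r), (x, 12, 28, y), (x, 12, 36, m), (y, 21, 1, r), (y, 21, 17, b), (y, 21, 3, x), (y, 21, 39, b)}
(R ⋈ Q) ⋈ P (natural join on B): {(c, 21, 1, r, 16, z), (c, 21, 17, b, 16, z), (c, 21, 3, x, 16, z), (c, 21, 39, b, 16, z), (d, 12, 25, r, 16, w), (d, 12, 28, r, 16, w), (d, 12, 28, y, 16, w), (d, 12, 36, m, 16, w), (v, 21, 1, r, 15, n), (v, 21, 1, r, 4, m), (v, 21, 17, b, 15, n), (v, 21, 17, b, 4, m), (v, 21, 3, x, 15, n), (v, 21, 3, x, 4, m), (v, 21, 39, b, 15, n), (v, 21, 39, b, 4, m), (x, 12, 25, r, 8, c), (x, 12, 28, r, 8, c), (x, 12, 28, y, 8, c), (x, 12, 36, m, 8, c), (y, 21, 1, r, 30, m), (y, 21, 17, b, 30, m), (y, 21, 3, x, 30, m), (y, 21, 39, b, 30, m)}
π[A, E, B]: project onto (A, E, B) (18 duplicate(s) eliminated) → {(15, n, v), (16, w, d), (16, z, c), (30, m, y), (4, m, v), (8, c, x)}
σ[E = n AND A ≤ 30]: keep tuples satisfying E = n AND A ≤ 30 → {(15, n, v)}
π[B, A]: project onto (B, A) → {(v, 15)}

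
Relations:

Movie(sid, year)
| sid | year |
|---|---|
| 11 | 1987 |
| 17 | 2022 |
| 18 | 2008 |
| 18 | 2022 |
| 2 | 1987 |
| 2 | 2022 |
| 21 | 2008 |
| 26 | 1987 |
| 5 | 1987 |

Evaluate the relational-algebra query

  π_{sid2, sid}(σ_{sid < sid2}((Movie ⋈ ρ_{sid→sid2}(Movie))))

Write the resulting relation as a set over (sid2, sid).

ρ[sid→sid2]: schema becomes (sid2, year); tuples unchanged.
Joining Movie and ρ_{sid→sid2}(Movie) on year yields {(11, 1987, 11), (11, 1987, 2), (11, 1987, 26), (11, 1987, 5), (17, 2022, 17), (17, 2022, 18), (17, 2022, 2), (18, 2008, 18), (18, 2008, 21), (18, 2022, 17), (18, 2022, 18), (18, 2022, 2), (2, 1987, 11), (2, 1987, 2), (2, 1987, 26), (2, 1987, 5), (2, 2022, 17), (2, 2022, 18), (2, 2022, 2), (21, 2008, 18), (21, 2008, 21), (26, 1987, 11), (26, 1987, 2), (26, 1987, 26), (26, 1987, 5), (5, 1987, 11), (5, 1987, 2), (5, 1987, 26), (5, 1987, 5)}.
Selection sid < sid2: {(11, 1987, 26), (17, 2022, 18), (18, 2008, 21), (2, 1987, 11), (2, 1987, 26), (2, 1987, 5), (2, 2022, 17), (2, 2022, 18), (5, 1987, 11), (5, 1987, 26)}
Projecting to sid2, sid: {(11, 2), (11, 5), (17, 2), (18, 17), (18, 2), (21, 18), (26, 11), (26, 2), (26, 5), (5, 2)}

{(11, 2), (11, 5), (17, 2), (18, 17), (18, 2), (21, 18), (26, 11), (26, 2), (26, 5), (5, 2)}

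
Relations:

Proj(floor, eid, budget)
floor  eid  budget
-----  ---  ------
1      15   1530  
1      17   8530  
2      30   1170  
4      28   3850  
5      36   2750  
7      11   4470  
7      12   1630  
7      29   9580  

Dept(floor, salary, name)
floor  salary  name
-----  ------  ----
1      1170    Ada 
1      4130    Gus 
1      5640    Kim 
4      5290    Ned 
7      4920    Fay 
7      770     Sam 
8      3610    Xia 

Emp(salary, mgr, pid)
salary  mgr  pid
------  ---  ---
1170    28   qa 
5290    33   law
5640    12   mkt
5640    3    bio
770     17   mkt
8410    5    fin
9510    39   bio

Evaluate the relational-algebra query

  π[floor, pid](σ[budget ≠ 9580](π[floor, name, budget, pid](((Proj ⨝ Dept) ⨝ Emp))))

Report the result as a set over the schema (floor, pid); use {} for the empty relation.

{(1, bio), (1, mkt), (1, qa), (4, law), (7, mkt)}

Natural join on floor: {(1, 15, 1530, 1170, Ada), (1, 15, 1530, 4130, Gus), (1, 15, 1530, 5640, Kim), (1, 17, 8530, 1170, Ada), (1, 17, 8530, 4130, Gus), (1, 17, 8530, 5640, Kim), (4, 28, 3850, 5290, Ned), (7, 11, 4470, 4920, Fay), (7, 11, 4470, 770, Sam), (7, 12, 1630, 4920, Fay), (7, 12, 1630, 770, Sam), (7, 29, 9580, 4920, Fay), (7, 29, 9580, 770, Sam)}
Natural join on salary: {(1, 15, 1530, 1170, Ada, 28, qa), (1, 15, 1530, 5640, Kim, 12, mkt), (1, 15, 1530, 5640, Kim, 3, bio), (1, 17, 8530, 1170, Ada, 28, qa), (1, 17, 8530, 5640, Kim, 12, mkt), (1, 17, 8530, 5640, Kim, 3, bio), (4, 28, 3850, 5290, Ned, 33, law), (7, 11, 4470, 770, Sam, 17, mkt), (7, 12, 1630, 770, Sam, 17, mkt), (7, 29, 9580, 770, Sam, 17, mkt)}
Keep only column(s) floor, name, budget, pid: {(1, Ada, 1530, qa), (1, Ada, 8530, qa), (1, Kim, 1530, bio), (1, Kim, 1530, mkt), (1, Kim, 8530, bio), (1, Kim, 8530, mkt), (4, Ned, 3850, law), (7, Sam, 1630, mkt), (7, Sam, 4470, mkt), (7, Sam, 9580, mkt)}
Filtering on budget ≠ 9580 leaves {(1, Ada, 1530, qa), (1, Ada, 8530, qa), (1, Kim, 1530, bio), (1, Kim, 1530, mkt), (1, Kim, 8530, bio), (1, Kim, 8530, mkt), (4, Ned, 3850, law), (7, Sam, 1630, mkt), (7, Sam, 4470, mkt)}.
Keep only column(s) floor, pid (4 duplicate(s) eliminated): {(1, bio), (1, mkt), (1, qa), (4, law), (7, mkt)}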